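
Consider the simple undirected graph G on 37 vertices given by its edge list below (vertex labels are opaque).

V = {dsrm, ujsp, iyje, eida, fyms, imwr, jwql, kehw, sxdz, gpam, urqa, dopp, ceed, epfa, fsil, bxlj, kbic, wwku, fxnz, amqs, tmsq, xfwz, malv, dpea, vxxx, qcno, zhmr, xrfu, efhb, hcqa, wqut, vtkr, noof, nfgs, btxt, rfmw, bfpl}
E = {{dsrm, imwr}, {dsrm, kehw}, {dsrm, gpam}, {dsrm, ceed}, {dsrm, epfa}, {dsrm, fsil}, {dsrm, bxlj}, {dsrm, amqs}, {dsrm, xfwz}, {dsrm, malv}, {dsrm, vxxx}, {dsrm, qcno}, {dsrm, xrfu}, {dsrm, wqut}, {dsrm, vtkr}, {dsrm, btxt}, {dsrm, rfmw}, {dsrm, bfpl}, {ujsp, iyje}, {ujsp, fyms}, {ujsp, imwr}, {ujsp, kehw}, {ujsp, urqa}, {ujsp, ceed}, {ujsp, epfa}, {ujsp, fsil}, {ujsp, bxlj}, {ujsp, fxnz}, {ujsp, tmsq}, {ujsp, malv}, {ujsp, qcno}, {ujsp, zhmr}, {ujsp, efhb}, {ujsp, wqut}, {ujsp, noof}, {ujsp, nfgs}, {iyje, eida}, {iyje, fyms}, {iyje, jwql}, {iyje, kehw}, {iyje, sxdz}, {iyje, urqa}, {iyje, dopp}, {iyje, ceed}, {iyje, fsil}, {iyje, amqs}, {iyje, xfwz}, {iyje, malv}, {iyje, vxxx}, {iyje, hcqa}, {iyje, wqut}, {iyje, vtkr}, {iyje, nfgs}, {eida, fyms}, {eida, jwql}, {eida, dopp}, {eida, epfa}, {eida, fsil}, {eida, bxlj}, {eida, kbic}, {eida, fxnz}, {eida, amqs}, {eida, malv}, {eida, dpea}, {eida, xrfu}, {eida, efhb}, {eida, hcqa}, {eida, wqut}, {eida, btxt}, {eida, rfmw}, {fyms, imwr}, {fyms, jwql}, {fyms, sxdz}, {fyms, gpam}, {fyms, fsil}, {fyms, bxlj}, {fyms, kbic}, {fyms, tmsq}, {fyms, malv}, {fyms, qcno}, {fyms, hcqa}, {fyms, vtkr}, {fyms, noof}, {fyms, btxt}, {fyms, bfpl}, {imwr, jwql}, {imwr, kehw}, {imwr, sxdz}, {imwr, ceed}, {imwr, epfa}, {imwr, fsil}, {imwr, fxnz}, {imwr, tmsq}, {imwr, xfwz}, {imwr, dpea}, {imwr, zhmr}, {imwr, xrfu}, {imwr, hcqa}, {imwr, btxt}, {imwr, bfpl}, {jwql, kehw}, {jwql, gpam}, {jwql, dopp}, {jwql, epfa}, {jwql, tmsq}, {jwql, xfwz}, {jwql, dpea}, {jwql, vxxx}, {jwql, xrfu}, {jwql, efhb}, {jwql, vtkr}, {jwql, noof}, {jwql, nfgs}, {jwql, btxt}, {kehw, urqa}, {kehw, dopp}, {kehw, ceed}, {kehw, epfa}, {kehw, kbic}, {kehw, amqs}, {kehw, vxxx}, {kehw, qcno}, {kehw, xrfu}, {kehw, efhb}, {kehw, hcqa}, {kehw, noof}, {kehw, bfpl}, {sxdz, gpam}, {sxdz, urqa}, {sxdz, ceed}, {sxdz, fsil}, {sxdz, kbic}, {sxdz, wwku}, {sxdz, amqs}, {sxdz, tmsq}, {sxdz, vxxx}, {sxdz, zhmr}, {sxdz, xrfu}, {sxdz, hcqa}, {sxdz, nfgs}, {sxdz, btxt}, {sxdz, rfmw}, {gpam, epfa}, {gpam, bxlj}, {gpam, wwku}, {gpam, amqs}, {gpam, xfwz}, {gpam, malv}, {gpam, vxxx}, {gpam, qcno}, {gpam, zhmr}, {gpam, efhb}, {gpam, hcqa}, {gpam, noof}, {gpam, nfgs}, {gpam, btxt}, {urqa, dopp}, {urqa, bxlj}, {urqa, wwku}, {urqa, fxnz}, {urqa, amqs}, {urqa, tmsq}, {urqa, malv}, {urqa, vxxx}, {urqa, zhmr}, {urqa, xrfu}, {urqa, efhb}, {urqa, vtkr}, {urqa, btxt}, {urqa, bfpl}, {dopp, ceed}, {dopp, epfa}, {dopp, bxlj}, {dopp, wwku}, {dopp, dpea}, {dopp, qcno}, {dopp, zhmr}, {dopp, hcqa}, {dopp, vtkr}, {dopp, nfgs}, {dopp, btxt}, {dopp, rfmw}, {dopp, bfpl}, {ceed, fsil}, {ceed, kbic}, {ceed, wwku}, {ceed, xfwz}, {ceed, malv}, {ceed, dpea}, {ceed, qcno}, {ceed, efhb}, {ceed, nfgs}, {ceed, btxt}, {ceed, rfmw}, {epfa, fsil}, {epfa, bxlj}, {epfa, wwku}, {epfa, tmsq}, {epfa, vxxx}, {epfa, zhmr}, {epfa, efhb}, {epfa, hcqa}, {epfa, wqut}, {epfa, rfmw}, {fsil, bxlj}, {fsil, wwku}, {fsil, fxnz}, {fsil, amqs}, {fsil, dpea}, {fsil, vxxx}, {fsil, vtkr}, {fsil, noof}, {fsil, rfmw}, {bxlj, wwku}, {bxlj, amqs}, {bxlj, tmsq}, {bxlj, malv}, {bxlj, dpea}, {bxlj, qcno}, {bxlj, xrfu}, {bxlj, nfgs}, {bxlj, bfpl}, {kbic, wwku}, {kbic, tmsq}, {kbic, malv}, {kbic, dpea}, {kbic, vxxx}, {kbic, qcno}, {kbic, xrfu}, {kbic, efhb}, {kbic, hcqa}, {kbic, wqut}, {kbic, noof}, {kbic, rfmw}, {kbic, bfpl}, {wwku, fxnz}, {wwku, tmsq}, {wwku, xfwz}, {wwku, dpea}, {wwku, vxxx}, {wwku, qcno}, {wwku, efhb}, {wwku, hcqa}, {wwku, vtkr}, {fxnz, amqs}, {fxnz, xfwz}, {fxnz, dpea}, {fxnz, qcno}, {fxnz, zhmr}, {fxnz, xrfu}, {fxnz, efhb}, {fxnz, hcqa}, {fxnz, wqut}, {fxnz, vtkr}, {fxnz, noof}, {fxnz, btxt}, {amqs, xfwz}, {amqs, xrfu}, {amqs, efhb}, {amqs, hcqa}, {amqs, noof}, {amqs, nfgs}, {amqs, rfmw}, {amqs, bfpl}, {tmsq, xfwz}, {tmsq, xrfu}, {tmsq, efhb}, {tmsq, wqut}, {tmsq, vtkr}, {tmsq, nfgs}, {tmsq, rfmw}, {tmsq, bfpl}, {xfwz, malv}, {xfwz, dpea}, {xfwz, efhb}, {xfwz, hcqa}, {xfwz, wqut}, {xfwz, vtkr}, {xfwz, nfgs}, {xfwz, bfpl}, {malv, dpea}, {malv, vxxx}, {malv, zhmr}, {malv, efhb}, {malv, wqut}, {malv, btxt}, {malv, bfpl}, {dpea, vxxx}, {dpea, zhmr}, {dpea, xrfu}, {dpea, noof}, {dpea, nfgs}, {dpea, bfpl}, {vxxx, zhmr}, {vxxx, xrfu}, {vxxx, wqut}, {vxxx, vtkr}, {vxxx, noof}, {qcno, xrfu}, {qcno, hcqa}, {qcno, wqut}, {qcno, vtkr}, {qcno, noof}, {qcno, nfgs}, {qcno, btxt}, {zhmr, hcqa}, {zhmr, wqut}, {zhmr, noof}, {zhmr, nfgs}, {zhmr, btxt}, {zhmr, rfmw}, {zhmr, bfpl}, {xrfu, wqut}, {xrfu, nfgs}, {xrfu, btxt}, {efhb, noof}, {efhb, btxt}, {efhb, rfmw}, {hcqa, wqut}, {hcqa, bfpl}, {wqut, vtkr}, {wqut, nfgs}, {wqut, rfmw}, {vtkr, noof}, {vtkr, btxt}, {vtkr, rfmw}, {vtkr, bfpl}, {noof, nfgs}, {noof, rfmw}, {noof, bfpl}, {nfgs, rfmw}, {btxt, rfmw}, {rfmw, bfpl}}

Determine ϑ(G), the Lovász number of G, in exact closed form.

sqrt(37)

Vertex xfwz has 18 neighbors: dsrm, iyje, imwr, jwql, gpam, ceed, wwku, fxnz, amqs, tmsq, malv, dpea, efhb, hcqa, wqut, vtkr, nfgs, bfpl.
Vertex gpam has 18 neighbors: dsrm, fyms, jwql, sxdz, epfa, bxlj, wwku, amqs, xfwz, malv, vxxx, qcno, zhmr, efhb, hcqa, noof, nfgs, btxt.
Vertex wqut has 18 neighbors: dsrm, ujsp, iyje, eida, epfa, kbic, fxnz, tmsq, xfwz, malv, vxxx, qcno, zhmr, xrfu, hcqa, vtkr, nfgs, rfmw.
Vertex qcno has 18 neighbors: dsrm, ujsp, fyms, kehw, gpam, dopp, ceed, bxlj, kbic, wwku, fxnz, xrfu, hcqa, wqut, vtkr, noof, nfgs, btxt.
Every vertex has degree 18 (N=37); strongly regular (37,18,8,9).
The 3 distinct eigenvalues: [18.0, 2.541381, -3.541381].
λ_max=18, λ_min=-sqrt(37)/2 - 1/2; ϑ = −37·λ_min/(λ_max−λ_min) = sqrt(37).
= 6.082763… (decimal).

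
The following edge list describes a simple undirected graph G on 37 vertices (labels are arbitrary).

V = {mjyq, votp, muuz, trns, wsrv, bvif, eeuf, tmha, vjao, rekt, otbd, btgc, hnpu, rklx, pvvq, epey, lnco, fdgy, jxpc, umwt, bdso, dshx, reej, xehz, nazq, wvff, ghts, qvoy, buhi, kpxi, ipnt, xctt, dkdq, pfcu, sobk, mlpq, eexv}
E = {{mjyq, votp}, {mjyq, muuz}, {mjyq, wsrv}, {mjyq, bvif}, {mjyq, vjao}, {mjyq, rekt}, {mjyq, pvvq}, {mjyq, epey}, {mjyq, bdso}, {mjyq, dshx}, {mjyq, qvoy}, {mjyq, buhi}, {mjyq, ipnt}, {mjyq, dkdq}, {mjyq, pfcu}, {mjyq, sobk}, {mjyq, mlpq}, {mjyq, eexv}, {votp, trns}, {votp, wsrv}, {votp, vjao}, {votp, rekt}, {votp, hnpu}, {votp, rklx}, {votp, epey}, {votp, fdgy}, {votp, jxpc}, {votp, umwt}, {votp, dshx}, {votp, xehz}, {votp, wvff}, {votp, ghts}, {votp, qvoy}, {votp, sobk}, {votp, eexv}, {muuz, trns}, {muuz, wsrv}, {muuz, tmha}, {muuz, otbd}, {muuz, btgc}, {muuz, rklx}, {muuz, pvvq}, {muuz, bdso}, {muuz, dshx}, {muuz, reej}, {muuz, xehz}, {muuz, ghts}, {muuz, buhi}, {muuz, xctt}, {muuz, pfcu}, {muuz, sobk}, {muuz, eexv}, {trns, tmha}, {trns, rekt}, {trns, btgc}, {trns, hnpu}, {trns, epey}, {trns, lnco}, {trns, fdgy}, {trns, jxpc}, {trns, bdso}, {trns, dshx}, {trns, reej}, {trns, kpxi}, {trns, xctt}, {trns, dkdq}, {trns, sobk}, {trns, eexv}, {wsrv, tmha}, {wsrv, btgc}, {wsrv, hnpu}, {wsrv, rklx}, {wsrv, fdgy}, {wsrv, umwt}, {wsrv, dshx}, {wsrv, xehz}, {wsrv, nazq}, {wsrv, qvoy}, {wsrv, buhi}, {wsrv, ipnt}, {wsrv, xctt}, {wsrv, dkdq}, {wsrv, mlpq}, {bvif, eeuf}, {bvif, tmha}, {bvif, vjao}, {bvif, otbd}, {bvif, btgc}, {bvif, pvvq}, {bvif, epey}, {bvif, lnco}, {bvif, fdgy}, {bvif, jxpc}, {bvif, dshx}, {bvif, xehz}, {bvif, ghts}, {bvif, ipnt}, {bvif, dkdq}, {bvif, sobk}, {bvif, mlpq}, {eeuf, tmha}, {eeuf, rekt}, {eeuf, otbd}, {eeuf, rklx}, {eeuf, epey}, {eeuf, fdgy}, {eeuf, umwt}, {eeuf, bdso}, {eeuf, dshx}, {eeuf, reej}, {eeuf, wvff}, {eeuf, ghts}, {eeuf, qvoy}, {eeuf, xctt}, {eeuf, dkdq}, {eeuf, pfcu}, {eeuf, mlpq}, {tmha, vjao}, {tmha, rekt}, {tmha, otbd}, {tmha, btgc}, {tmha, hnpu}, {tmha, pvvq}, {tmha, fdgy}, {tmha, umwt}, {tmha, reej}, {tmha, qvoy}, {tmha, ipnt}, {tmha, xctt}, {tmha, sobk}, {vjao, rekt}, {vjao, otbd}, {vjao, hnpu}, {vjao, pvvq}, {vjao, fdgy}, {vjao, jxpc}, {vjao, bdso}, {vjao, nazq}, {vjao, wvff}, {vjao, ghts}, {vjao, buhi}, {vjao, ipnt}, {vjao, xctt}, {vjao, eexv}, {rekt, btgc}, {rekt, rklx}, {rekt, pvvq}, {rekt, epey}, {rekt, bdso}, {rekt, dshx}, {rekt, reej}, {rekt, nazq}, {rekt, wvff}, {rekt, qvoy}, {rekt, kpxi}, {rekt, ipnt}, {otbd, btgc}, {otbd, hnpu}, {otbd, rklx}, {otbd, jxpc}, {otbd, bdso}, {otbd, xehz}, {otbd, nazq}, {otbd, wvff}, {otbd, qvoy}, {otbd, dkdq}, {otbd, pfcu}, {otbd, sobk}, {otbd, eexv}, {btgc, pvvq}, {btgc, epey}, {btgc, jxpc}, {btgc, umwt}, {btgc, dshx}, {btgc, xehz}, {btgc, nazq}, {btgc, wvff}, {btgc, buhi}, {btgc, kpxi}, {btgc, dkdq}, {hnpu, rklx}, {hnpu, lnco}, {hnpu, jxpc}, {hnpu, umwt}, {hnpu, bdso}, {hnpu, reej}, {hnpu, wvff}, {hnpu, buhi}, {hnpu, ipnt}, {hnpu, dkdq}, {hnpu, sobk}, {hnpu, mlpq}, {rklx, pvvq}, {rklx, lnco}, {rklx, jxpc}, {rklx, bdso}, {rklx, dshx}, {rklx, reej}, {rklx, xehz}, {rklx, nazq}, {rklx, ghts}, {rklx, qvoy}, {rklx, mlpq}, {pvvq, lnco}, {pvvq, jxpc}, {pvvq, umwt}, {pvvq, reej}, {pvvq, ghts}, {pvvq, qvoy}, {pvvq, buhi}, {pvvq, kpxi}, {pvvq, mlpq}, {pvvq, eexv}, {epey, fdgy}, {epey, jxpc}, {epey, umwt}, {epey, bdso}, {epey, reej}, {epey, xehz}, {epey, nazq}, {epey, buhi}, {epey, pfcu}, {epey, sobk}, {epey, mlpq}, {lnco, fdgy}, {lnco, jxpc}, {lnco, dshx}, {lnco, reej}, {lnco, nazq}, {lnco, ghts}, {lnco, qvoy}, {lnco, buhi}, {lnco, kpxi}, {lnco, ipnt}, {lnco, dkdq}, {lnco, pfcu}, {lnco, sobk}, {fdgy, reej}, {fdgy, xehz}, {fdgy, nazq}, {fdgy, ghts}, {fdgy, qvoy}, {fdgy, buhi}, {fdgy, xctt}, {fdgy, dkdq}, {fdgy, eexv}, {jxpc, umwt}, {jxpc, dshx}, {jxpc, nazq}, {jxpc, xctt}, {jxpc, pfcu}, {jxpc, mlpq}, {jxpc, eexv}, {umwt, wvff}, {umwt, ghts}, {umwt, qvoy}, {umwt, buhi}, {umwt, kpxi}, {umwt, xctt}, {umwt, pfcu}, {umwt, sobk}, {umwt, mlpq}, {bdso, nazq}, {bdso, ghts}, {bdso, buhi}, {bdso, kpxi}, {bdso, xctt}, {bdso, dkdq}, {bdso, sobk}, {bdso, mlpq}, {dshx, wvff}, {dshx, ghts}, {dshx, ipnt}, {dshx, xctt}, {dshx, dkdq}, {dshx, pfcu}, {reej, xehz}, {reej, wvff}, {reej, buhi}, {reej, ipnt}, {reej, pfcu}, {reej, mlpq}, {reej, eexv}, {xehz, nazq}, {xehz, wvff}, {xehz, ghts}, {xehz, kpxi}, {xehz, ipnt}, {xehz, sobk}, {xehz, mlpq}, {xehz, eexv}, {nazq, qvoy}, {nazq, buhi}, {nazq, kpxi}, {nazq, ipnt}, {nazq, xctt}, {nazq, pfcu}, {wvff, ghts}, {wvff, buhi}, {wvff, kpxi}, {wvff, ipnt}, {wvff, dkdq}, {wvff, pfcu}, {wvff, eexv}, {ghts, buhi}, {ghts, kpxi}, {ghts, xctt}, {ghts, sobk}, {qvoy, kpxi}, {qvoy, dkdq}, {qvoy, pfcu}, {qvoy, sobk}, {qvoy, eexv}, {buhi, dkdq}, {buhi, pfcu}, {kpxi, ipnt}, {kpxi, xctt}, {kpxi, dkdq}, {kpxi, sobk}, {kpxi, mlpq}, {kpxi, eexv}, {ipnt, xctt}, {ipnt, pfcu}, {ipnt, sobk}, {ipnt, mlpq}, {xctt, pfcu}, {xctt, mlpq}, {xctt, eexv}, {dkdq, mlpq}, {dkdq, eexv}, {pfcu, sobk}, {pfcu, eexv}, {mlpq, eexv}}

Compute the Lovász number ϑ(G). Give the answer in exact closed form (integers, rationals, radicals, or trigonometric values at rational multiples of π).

N(muuz) = {mjyq, trns, wsrv, tmha, otbd, btgc, rklx, pvvq, bdso, dshx, reej, xehz, ghts, buhi, xctt, pfcu, sobk, eexv}, |N(muuz)| = 18.
deg(qvoy) = 18; N(qvoy) = {mjyq, votp, wsrv, eeuf, tmha, rekt, otbd, rklx, pvvq, lnco, fdgy, umwt, nazq, kpxi, dkdq, pfcu, sobk, eexv}.
Vertex fdgy has 18 neighbors: votp, trns, wsrv, bvif, eeuf, tmha, vjao, epey, lnco, reej, xehz, nazq, ghts, qvoy, buhi, xctt, dkdq, eexv.
Vertex lnco has 18 neighbors: trns, bvif, hnpu, rklx, pvvq, fdgy, jxpc, dshx, reej, nazq, ghts, qvoy, buhi, kpxi, ipnt, dkdq, pfcu, sobk.
G on 37 vertices is 18-regular; SR(37,18,8,9) — a Paley graph.
Distinct eigenvalues (to 3 d.p.): [18.0, 2.541, -3.541].
−37·(-sqrt(37)/2 - 1/2) / ((18)−(-sqrt(37)/2 - 1/2)) = sqrt(37) = ϑ(G).
= 6.0828… (decimal).

sqrt(37)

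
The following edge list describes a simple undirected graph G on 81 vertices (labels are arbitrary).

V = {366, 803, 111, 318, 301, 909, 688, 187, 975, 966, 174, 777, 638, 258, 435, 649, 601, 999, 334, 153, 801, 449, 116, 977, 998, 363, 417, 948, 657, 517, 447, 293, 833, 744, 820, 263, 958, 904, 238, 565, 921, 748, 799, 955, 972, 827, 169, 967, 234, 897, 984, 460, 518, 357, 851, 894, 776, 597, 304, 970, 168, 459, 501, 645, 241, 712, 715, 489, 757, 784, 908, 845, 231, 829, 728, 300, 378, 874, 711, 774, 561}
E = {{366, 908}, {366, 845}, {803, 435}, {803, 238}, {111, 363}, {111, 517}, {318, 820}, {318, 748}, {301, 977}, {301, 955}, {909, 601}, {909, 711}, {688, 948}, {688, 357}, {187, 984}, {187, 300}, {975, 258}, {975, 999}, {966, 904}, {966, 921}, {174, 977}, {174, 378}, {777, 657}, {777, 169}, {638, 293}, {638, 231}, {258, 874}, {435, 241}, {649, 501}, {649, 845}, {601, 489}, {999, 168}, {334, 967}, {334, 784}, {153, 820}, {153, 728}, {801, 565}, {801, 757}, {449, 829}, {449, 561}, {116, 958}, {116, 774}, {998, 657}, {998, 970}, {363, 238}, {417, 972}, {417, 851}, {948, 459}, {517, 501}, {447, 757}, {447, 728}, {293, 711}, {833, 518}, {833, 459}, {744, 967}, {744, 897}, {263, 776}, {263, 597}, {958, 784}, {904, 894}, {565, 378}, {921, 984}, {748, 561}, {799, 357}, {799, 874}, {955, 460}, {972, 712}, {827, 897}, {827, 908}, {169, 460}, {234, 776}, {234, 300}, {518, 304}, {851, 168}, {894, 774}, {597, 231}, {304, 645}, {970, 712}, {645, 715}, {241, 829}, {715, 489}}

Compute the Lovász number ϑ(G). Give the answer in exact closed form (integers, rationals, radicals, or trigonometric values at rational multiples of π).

deg(238) = 2; N(238) = {803, 363}.
deg(845) = 2; N(845) = {366, 649}.
N(111) = {363, 517}, |N(111)| = 2.
N(712) = {972, 970}, |N(712)| = 2.
Every vertex has degree 2 (N=81); this is C_{81}, the 81-cycle.
spec(A) ≈ [2.0, 1.993986, 1.97598, 1.94609, 1.904496, 1.851448, 1.787265, 1.712334, 1.627104, 1.532089, 1.427859, 1.315043, 1.194317, 1.066409, 0.932087, 0.79216, 0.647468, 0.498882, 0.347296, 0.193622, 0.038783, -0.11629, -0.270663, -0.423408, -0.573606, -0.720355, -0.862772, -1.0, -1.131214, -1.255624, -1.372483, -1.481088, -1.580785, -1.670976, -1.751116, -1.820726, -1.879385, -1.926742, -1.962511, -1.986477, -1.998496] (distinct, 6 d.p.).
λ_max=2, λ_min=-2*cos(pi/81); ϑ = −81·λ_min/(λ_max−λ_min) = 81*cos(pi/81)/(cos(pi/81) + 1).
ϑ(G) ≈ 40.4847653.
40 ≤ 81*cos(pi/81)/(cos(pi/81) + 1) ≤ 41: both strict.

81*cos(pi/81)/(cos(pi/81) + 1)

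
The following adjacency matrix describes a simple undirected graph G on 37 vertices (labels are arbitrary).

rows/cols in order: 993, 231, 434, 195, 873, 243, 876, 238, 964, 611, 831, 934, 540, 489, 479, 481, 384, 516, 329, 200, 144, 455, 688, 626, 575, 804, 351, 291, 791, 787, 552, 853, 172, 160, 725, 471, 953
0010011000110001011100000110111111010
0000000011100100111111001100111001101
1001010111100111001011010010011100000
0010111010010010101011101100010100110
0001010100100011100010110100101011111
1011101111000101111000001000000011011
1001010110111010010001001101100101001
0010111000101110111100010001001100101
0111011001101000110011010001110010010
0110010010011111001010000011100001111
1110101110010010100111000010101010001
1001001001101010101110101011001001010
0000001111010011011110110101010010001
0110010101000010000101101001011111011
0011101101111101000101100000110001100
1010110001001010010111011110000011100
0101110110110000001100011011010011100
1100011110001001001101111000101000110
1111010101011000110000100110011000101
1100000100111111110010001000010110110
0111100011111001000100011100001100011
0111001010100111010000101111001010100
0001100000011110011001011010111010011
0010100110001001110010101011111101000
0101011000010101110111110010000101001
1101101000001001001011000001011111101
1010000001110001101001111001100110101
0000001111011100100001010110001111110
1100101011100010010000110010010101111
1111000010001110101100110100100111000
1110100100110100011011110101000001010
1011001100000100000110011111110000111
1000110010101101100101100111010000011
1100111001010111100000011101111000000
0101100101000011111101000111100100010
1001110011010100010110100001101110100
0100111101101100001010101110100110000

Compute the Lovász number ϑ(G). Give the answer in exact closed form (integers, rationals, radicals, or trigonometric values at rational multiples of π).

sqrt(37)

N(934) = {993, 195, 876, 611, 831, 540, 479, 384, 329, 200, 144, 688, 575, 351, 291, 552, 160, 471}, |N(934)| = 18.
N(351) = {993, 434, 611, 831, 934, 481, 384, 329, 455, 688, 626, 575, 291, 791, 853, 172, 725, 953}, |N(351)| = 18.
N(329) = {993, 231, 434, 195, 243, 238, 611, 934, 540, 384, 516, 688, 804, 351, 787, 552, 725, 953}, |N(329)| = 18.
deg(804) = 18; N(804) = {993, 231, 195, 873, 876, 540, 481, 329, 144, 455, 291, 787, 552, 853, 172, 160, 725, 953}.
deg(v) = 18 for all v (|V|=37); SR(37,18,8,9) — a Paley graph.
The 3 distinct eigenvalues: [18.0, 2.5414, -3.5414].
Lovász (edge-transitive): ϑ = −37·(-sqrt(37)/2 - 1/2)/((18)−(-sqrt(37)/2 - 1/2)) = sqrt(37).
= 6.08276… (decimal).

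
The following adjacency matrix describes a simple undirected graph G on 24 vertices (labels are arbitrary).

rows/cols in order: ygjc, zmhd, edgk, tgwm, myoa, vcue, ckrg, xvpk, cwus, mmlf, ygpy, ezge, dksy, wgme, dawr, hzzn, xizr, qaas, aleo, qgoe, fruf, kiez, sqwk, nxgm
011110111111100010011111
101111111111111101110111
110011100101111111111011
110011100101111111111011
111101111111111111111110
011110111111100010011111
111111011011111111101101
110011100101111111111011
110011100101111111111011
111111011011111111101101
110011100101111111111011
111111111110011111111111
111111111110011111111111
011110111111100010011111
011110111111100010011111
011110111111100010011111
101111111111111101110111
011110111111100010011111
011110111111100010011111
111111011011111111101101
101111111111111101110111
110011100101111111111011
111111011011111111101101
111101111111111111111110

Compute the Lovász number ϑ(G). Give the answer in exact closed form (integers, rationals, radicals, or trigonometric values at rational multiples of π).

7

Vertex fruf has 21 neighbors: ygjc, edgk, tgwm, myoa, vcue, ckrg, xvpk, cwus, mmlf, ygpy, ezge, dksy, wgme, dawr, hzzn, qaas, aleo, qgoe, kiez, sqwk, nxgm.
deg(ezge) = 22; N(ezge) = {ygjc, zmhd, edgk, tgwm, myoa, vcue, ckrg, xvpk, cwus, mmlf, ygpy, wgme, dawr, hzzn, xizr, qaas, aleo, qgoe, fruf, kiez, sqwk, nxgm}.
N(ygjc) = {zmhd, edgk, tgwm, myoa, ckrg, xvpk, cwus, mmlf, ygpy, ezge, dksy, xizr, qgoe, fruf, kiez, sqwk, nxgm}, |N(ygjc)| = 17.
Vertex dksy has 22 neighbors: ygjc, zmhd, edgk, tgwm, myoa, vcue, ckrg, xvpk, cwus, mmlf, ygpy, wgme, dawr, hzzn, xizr, qaas, aleo, qgoe, fruf, kiez, sqwk, nxgm.
K_{7,6,4,3,2,2} (perfect); ϑ(G) = α(G) = max{7,6,4,3,2,2} = 7.
= 7.000000… (decimal).
Sandwich: α(G)=7 ≤ ϑ(G)=7 ≤ χ(Ḡ)=7 (collapsed).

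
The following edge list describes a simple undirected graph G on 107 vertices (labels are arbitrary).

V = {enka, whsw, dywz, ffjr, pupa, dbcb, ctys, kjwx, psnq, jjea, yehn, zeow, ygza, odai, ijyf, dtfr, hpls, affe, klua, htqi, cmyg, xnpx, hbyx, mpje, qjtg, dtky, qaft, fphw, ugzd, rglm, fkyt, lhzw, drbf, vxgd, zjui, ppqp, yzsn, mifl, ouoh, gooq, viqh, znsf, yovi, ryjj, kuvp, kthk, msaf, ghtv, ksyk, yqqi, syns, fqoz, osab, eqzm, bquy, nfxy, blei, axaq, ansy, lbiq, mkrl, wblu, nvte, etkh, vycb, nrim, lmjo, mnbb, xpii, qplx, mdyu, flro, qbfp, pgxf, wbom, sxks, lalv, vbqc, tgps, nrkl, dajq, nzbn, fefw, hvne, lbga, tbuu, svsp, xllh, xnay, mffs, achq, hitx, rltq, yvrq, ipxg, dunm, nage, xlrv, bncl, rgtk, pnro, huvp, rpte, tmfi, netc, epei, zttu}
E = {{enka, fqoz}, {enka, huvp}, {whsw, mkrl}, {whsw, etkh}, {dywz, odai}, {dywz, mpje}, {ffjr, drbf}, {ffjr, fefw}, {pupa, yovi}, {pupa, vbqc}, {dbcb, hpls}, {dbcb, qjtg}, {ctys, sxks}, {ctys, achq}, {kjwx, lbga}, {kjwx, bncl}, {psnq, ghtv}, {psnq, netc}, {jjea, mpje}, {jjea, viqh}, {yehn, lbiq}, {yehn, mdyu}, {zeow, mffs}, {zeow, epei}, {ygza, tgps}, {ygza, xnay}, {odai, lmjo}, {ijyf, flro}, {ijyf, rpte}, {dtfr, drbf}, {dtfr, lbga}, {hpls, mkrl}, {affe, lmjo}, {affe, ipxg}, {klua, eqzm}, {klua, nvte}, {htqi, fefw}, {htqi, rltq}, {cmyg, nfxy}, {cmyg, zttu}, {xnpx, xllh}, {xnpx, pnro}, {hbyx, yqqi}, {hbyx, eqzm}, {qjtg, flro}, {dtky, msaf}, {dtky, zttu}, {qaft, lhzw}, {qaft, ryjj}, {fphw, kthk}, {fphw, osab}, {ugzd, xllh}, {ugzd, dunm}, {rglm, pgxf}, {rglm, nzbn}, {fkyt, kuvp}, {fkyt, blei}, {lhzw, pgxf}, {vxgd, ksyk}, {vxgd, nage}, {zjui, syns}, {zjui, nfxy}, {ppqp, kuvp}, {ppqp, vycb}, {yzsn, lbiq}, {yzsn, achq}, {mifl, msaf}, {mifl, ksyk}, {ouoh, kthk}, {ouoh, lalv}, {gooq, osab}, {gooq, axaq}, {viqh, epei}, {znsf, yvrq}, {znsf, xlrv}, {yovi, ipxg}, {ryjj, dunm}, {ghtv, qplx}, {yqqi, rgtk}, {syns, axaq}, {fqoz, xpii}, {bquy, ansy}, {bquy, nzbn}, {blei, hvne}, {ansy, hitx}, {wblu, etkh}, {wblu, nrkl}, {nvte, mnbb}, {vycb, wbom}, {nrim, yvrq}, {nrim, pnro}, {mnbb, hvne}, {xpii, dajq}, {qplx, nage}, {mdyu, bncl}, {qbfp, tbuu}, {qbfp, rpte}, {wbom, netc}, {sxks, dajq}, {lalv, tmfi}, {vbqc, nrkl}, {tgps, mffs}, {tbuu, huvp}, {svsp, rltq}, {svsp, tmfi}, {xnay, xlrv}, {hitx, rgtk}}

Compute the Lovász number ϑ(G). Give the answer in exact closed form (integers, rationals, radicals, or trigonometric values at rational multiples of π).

Vertex kjwx has 2 neighbors: lbga, bncl.
deg(mdyu) = 2; N(mdyu) = {yehn, bncl}.
Vertex ryjj has 2 neighbors: qaft, dunm.
deg(yovi) = 2; N(yovi) = {pupa, ipxg}.
G on 107 vertices is 2-regular; the odd cycle C_{107}.
spec(A) ≈ [2.0, 1.996553, 1.986223, 1.969046, 1.945082, 1.914413, 1.877144, 1.833404, 1.783344, 1.727137, 1.664975, 1.597075, 1.523668, 1.44501, 1.36137, 1.273037, 1.180316, 1.083526, 0.983001, 0.879087, 0.772143, 0.662537, 0.550647, 0.43686, 0.321566, 0.205163, 0.088054, -0.02936, -0.146672, -0.263478, -0.379376, -0.493966, -0.606854, -0.717649, -0.825971, -0.931446, -1.033709, -1.132409, -1.227206, -1.317772, -1.403795, -1.484979, -1.561044, -1.631728, -1.696787, -1.755997, -1.809154, -1.856074, -1.896596, -1.930579, -1.957908, -1.978487, -1.992247, -1.999138] (distinct, 6 d.p.).
ϑ = −N·λ_min/(λ_max−λ_min) = −107·(-2*cos(pi/107))/(2−(-2*cos(pi/107))) = 107*cos(pi/107)/(cos(pi/107) + 1).
Numerically 53.488468432.
Check 53 ≤ 107*cos(pi/107)/(cos(pi/107) + 1) ≤ 54: both strict.

107*cos(pi/107)/(cos(pi/107) + 1)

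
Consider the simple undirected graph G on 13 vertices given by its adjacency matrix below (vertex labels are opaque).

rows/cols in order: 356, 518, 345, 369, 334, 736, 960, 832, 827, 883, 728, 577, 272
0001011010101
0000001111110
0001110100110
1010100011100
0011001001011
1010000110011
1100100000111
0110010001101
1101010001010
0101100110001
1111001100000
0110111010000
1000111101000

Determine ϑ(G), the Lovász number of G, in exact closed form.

N(369) = {356, 345, 334, 827, 883, 728}, |N(369)| = 6.
Vertex 334 has 6 neighbors: 345, 369, 960, 883, 577, 272.
deg(728) = 6; N(728) = {356, 518, 345, 369, 960, 832}.
deg(577) = 6; N(577) = {518, 345, 334, 736, 960, 827}.
deg(v) = 6 for all v (|V|=13); strongly regular (13,6,2,3).
The 3 distinct eigenvalues: [6.0, 1.303, -2.303].
With N=13: ϑ(G) = 13·(-(-sqrt(13)/2 - 1/2))/(6−(-sqrt(13)/2 - 1/2)) = sqrt(13).
≈ 3.60555 (to 5 d.p.).

sqrt(13)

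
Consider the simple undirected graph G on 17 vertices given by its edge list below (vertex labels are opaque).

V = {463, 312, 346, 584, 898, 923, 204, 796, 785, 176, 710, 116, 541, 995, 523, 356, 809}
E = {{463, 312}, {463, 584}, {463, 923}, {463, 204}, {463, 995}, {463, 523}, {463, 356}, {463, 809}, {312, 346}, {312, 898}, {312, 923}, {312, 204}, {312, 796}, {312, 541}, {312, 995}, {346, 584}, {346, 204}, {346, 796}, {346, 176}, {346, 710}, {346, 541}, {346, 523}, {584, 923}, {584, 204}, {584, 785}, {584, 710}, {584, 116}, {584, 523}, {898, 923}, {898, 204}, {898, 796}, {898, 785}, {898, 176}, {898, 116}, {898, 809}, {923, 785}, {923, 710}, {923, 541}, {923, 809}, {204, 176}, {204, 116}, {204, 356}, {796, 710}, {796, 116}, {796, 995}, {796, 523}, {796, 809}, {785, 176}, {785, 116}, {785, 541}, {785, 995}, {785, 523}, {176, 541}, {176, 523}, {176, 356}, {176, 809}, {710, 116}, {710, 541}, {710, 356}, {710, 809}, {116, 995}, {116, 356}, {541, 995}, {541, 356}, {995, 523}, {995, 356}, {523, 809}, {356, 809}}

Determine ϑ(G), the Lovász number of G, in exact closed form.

sqrt(17)

Vertex 356 has 8 neighbors: 463, 204, 176, 710, 116, 541, 995, 809.
deg(898) = 8; N(898) = {312, 923, 204, 796, 785, 176, 116, 809}.
Vertex 116 has 8 neighbors: 584, 898, 204, 796, 785, 710, 995, 356.
deg(346) = 8; N(346) = {312, 584, 204, 796, 176, 710, 541, 523}.
Regular of degree 8 on 17 vertices: Paley(17): SR with (k,λ,μ)=(8,3,4).
A has 3 distinct eigenvalues ≈ [8.0, 1.562, -2.562].
−17·(-sqrt(17)/2 - 1/2) / ((8)−(-sqrt(17)/2 - 1/2)) = sqrt(17) = ϑ(G).
≈ 4.1231 (to 4 d.p.).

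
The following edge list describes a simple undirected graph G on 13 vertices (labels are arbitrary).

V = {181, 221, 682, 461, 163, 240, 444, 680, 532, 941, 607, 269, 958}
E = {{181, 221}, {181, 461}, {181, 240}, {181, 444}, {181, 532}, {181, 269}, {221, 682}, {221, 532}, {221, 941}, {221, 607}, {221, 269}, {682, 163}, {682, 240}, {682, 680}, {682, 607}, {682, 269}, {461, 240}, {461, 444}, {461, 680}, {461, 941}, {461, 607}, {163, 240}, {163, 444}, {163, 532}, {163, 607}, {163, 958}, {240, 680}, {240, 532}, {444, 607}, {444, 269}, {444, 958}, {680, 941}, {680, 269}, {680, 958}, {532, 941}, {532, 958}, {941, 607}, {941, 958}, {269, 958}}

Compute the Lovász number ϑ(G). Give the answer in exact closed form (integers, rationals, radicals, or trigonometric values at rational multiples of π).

deg(461) = 6; N(461) = {181, 240, 444, 680, 941, 607}.
N(680) = {682, 461, 240, 941, 269, 958}, |N(680)| = 6.
Vertex 444 has 6 neighbors: 181, 461, 163, 607, 269, 958.
deg(682) = 6; N(682) = {221, 163, 240, 680, 607, 269}.
Regular of degree 6 on 13 vertices: SR(13,6,2,3) — a Paley graph.
Distinct eigenvalues (to 6 d.p.): [6.0, 1.302776, -2.302776].
λ_max=6, λ_min=-sqrt(13)/2 - 1/2; ϑ = −13·λ_min/(λ_max−λ_min) = sqrt(13).
≈ 3.60555128 (to 8 d.p.).

sqrt(13)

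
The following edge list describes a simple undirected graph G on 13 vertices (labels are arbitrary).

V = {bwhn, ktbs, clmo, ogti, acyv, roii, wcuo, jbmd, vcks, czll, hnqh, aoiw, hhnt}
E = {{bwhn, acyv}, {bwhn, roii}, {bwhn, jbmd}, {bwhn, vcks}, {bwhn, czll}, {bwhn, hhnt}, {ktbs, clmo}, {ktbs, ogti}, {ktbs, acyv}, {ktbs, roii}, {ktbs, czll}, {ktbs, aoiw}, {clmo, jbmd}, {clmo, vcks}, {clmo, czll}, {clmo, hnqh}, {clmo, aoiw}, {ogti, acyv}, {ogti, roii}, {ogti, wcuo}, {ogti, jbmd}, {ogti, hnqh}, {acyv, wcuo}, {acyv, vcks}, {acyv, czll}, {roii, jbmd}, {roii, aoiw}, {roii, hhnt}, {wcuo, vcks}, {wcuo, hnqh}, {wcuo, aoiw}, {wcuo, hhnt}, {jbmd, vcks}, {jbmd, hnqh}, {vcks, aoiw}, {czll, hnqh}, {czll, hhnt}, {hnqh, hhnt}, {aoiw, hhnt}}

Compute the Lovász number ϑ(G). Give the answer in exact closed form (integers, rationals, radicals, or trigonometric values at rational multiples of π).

Vertex aoiw has 6 neighbors: ktbs, clmo, roii, wcuo, vcks, hhnt.
N(roii) = {bwhn, ktbs, ogti, jbmd, aoiw, hhnt}, |N(roii)| = 6.
Vertex clmo has 6 neighbors: ktbs, jbmd, vcks, czll, hnqh, aoiw.
Vertex bwhn has 6 neighbors: acyv, roii, jbmd, vcks, czll, hhnt.
deg(v) = 6 for all v (|V|=13); Paley(13): SR with (k,λ,μ)=(6,2,3).
The 3 distinct eigenvalues: [6.0, 1.3028, -2.3028].
With N=13: ϑ(G) = 13·(-(-sqrt(13)/2 - 1/2))/(6−(-sqrt(13)/2 - 1/2)) = sqrt(13).
≈ 3.605551 (to 6 d.p.).

sqrt(13)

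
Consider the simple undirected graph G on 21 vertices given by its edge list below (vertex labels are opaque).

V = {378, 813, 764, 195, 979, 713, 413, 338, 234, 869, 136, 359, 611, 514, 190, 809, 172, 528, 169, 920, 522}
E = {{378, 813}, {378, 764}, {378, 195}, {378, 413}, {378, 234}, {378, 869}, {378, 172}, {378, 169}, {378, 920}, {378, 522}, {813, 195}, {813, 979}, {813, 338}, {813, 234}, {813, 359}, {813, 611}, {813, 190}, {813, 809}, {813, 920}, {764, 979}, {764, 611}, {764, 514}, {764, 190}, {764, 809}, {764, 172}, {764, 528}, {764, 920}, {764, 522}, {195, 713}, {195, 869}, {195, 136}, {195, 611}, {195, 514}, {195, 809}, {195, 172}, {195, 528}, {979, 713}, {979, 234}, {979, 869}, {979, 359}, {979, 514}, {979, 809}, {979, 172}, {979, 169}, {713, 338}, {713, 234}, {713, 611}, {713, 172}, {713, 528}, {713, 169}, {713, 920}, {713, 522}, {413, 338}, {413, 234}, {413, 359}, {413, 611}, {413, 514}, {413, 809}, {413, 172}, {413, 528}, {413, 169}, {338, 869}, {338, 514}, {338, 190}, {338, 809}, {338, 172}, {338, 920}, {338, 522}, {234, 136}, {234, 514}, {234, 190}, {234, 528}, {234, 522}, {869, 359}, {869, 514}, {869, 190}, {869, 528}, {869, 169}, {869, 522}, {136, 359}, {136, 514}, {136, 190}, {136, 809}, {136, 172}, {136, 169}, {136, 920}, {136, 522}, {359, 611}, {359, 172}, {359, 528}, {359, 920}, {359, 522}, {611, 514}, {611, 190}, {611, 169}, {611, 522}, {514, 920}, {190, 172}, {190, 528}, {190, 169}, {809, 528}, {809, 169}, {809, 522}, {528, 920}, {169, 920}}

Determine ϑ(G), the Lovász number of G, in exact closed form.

N(713) = {195, 979, 338, 234, 611, 172, 528, 169, 920, 522}, |N(713)| = 10.
deg(169) = 10; N(169) = {378, 979, 713, 413, 869, 136, 611, 190, 809, 920}.
N(136) = {195, 234, 359, 514, 190, 809, 172, 169, 920, 522}, |N(136)| = 10.
deg(172) = 10; N(172) = {378, 764, 195, 979, 713, 413, 338, 136, 359, 190}.
G on 21 vertices is 10-regular; Kneser K(7,2) on C(7,2)=21 vertices.
A has 3 distinct eigenvalues ≈ [10.0, 1.0, -4.0].
ϑ = −N·λ_min/(λ_max−λ_min) = −21·(-4)/(10−(-4)) = 6.
ϑ(G) ≈ 6.0000.

6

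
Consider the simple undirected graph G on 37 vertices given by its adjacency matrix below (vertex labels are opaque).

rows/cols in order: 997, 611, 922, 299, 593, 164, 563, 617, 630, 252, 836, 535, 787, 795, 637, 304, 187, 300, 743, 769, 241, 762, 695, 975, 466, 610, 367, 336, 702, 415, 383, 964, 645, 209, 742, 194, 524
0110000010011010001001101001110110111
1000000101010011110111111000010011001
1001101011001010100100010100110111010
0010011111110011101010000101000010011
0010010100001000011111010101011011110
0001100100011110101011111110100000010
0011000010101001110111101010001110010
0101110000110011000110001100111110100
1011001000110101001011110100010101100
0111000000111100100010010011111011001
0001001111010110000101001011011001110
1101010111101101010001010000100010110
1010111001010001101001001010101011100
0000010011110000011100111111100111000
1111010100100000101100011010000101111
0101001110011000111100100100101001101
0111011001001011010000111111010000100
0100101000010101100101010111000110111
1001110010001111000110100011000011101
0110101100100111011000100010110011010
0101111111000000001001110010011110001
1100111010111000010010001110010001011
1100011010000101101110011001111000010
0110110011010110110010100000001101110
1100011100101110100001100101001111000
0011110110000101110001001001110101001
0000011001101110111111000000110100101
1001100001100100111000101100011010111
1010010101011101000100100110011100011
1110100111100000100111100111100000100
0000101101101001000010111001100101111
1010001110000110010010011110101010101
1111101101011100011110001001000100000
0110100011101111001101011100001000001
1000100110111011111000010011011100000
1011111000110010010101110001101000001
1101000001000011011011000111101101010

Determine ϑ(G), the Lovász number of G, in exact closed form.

Vertex 769 has 18 neighbors: 611, 922, 593, 563, 617, 836, 795, 637, 304, 300, 743, 695, 367, 702, 415, 645, 209, 194.
deg(367) = 18; N(367) = {164, 563, 252, 836, 787, 795, 637, 187, 300, 743, 769, 241, 762, 702, 415, 964, 742, 524}.
N(702) = {997, 922, 164, 617, 252, 535, 787, 795, 304, 769, 695, 610, 367, 415, 383, 964, 194, 524}, |N(702)| = 18.
Vertex 964 has 18 neighbors: 997, 922, 563, 617, 630, 795, 637, 300, 241, 975, 466, 610, 367, 702, 383, 645, 742, 524.
18-regular, N=37; Paley(37): SR with (k,λ,μ)=(18,8,9).
A has 3 distinct eigenvalues ≈ [18.0, 2.541, -3.541].
Lovász (edge-transitive): ϑ = −37·(-sqrt(37)/2 - 1/2)/((18)−(-sqrt(37)/2 - 1/2)) = sqrt(37).
ϑ(G) ≈ 6.08276253.

sqrt(37)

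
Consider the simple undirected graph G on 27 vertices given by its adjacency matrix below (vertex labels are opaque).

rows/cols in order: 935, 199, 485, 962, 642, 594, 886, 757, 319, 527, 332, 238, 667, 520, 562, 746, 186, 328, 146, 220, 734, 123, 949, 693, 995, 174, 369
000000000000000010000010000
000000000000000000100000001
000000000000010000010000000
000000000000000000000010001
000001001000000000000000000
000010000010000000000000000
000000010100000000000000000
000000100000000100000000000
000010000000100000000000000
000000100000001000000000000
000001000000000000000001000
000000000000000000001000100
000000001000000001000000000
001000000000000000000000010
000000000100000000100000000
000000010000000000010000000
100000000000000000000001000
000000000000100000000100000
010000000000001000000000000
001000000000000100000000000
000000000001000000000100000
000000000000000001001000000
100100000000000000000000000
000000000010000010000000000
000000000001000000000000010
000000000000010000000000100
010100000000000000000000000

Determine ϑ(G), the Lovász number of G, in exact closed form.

Vertex 667 has 2 neighbors: 319, 328.
deg(962) = 2; N(962) = {949, 369}.
Vertex 594 has 2 neighbors: 642, 332.
Vertex 949 has 2 neighbors: 935, 962.
Regular of degree 2 on 27 vertices: the odd cycle C_{27}.
The 14 distinct eigenvalues: [2.0, 1.94609, 1.78727, 1.53209, 1.19432, 0.79216, 0.3473, -0.11629, -0.57361, -1.0, -1.37248, -1.67098, -1.87939, -1.98648].
λ_max=2, λ_min=-2*cos(pi/27); ϑ = −27·λ_min/(λ_max−λ_min) = 27*cos(pi/27)/(cos(pi/27) + 1).
≈ 13.45420 (to 5 d.p.).
Check 13 ≤ 27*cos(pi/27)/(cos(pi/27) + 1) ≤ 14: both strict.

27*cos(pi/27)/(cos(pi/27) + 1)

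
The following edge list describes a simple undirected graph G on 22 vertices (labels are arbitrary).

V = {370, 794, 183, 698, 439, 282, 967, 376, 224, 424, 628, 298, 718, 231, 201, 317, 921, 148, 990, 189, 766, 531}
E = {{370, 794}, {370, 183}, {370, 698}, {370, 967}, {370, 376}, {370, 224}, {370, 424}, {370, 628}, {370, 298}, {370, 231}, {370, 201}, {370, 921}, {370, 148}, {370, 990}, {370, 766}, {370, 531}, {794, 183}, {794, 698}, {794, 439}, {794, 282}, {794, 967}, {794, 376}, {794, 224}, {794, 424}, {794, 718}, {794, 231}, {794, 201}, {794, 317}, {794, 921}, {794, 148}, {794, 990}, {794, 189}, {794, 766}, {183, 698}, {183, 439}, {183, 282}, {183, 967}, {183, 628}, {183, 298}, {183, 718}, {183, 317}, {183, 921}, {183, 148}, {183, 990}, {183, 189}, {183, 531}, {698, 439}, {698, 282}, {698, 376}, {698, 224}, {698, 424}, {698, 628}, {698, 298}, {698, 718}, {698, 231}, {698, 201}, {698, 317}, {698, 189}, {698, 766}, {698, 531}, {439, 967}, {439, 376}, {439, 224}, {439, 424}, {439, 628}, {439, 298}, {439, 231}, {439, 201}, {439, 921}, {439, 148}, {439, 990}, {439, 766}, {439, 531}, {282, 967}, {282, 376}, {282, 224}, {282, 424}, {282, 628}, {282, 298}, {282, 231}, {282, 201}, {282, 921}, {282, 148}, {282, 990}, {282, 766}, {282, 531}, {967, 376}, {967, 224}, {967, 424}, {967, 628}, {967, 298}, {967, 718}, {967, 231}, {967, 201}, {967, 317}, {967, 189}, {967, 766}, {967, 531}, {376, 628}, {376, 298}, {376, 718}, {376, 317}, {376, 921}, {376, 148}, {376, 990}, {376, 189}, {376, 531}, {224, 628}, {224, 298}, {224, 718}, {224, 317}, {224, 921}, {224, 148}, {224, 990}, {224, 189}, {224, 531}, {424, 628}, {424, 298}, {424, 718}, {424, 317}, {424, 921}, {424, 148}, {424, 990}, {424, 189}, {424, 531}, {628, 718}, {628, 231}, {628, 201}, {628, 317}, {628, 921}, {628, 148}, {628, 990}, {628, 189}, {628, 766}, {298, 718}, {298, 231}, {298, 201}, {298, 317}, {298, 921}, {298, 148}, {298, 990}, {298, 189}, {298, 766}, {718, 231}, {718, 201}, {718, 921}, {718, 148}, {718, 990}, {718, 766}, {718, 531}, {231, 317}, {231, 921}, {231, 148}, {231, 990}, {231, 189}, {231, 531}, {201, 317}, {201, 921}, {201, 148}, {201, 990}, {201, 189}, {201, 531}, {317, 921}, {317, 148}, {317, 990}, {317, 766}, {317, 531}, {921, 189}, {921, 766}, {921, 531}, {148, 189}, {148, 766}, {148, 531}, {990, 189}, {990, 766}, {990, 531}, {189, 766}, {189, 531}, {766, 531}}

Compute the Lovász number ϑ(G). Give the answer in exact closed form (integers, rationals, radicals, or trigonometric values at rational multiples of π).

N(439) = {794, 183, 698, 967, 376, 224, 424, 628, 298, 231, 201, 921, 148, 990, 766, 531}, |N(439)| = 16.
deg(424) = 15; N(424) = {370, 794, 698, 439, 282, 967, 628, 298, 718, 317, 921, 148, 990, 189, 531}.
Vertex 231 has 15 neighbors: 370, 794, 698, 439, 282, 967, 628, 298, 718, 317, 921, 148, 990, 189, 531.
N(990) = {370, 794, 183, 439, 282, 376, 224, 424, 628, 298, 718, 231, 201, 317, 189, 766, 531}, |N(990)| = 17.
G = K_{7,6,5,4}: α = 7 = χ(Ḡ), so ϑ = 7.
= 7.0000000… (decimal).
Check 7 ≤ 7 ≤ 7: collapsed.

7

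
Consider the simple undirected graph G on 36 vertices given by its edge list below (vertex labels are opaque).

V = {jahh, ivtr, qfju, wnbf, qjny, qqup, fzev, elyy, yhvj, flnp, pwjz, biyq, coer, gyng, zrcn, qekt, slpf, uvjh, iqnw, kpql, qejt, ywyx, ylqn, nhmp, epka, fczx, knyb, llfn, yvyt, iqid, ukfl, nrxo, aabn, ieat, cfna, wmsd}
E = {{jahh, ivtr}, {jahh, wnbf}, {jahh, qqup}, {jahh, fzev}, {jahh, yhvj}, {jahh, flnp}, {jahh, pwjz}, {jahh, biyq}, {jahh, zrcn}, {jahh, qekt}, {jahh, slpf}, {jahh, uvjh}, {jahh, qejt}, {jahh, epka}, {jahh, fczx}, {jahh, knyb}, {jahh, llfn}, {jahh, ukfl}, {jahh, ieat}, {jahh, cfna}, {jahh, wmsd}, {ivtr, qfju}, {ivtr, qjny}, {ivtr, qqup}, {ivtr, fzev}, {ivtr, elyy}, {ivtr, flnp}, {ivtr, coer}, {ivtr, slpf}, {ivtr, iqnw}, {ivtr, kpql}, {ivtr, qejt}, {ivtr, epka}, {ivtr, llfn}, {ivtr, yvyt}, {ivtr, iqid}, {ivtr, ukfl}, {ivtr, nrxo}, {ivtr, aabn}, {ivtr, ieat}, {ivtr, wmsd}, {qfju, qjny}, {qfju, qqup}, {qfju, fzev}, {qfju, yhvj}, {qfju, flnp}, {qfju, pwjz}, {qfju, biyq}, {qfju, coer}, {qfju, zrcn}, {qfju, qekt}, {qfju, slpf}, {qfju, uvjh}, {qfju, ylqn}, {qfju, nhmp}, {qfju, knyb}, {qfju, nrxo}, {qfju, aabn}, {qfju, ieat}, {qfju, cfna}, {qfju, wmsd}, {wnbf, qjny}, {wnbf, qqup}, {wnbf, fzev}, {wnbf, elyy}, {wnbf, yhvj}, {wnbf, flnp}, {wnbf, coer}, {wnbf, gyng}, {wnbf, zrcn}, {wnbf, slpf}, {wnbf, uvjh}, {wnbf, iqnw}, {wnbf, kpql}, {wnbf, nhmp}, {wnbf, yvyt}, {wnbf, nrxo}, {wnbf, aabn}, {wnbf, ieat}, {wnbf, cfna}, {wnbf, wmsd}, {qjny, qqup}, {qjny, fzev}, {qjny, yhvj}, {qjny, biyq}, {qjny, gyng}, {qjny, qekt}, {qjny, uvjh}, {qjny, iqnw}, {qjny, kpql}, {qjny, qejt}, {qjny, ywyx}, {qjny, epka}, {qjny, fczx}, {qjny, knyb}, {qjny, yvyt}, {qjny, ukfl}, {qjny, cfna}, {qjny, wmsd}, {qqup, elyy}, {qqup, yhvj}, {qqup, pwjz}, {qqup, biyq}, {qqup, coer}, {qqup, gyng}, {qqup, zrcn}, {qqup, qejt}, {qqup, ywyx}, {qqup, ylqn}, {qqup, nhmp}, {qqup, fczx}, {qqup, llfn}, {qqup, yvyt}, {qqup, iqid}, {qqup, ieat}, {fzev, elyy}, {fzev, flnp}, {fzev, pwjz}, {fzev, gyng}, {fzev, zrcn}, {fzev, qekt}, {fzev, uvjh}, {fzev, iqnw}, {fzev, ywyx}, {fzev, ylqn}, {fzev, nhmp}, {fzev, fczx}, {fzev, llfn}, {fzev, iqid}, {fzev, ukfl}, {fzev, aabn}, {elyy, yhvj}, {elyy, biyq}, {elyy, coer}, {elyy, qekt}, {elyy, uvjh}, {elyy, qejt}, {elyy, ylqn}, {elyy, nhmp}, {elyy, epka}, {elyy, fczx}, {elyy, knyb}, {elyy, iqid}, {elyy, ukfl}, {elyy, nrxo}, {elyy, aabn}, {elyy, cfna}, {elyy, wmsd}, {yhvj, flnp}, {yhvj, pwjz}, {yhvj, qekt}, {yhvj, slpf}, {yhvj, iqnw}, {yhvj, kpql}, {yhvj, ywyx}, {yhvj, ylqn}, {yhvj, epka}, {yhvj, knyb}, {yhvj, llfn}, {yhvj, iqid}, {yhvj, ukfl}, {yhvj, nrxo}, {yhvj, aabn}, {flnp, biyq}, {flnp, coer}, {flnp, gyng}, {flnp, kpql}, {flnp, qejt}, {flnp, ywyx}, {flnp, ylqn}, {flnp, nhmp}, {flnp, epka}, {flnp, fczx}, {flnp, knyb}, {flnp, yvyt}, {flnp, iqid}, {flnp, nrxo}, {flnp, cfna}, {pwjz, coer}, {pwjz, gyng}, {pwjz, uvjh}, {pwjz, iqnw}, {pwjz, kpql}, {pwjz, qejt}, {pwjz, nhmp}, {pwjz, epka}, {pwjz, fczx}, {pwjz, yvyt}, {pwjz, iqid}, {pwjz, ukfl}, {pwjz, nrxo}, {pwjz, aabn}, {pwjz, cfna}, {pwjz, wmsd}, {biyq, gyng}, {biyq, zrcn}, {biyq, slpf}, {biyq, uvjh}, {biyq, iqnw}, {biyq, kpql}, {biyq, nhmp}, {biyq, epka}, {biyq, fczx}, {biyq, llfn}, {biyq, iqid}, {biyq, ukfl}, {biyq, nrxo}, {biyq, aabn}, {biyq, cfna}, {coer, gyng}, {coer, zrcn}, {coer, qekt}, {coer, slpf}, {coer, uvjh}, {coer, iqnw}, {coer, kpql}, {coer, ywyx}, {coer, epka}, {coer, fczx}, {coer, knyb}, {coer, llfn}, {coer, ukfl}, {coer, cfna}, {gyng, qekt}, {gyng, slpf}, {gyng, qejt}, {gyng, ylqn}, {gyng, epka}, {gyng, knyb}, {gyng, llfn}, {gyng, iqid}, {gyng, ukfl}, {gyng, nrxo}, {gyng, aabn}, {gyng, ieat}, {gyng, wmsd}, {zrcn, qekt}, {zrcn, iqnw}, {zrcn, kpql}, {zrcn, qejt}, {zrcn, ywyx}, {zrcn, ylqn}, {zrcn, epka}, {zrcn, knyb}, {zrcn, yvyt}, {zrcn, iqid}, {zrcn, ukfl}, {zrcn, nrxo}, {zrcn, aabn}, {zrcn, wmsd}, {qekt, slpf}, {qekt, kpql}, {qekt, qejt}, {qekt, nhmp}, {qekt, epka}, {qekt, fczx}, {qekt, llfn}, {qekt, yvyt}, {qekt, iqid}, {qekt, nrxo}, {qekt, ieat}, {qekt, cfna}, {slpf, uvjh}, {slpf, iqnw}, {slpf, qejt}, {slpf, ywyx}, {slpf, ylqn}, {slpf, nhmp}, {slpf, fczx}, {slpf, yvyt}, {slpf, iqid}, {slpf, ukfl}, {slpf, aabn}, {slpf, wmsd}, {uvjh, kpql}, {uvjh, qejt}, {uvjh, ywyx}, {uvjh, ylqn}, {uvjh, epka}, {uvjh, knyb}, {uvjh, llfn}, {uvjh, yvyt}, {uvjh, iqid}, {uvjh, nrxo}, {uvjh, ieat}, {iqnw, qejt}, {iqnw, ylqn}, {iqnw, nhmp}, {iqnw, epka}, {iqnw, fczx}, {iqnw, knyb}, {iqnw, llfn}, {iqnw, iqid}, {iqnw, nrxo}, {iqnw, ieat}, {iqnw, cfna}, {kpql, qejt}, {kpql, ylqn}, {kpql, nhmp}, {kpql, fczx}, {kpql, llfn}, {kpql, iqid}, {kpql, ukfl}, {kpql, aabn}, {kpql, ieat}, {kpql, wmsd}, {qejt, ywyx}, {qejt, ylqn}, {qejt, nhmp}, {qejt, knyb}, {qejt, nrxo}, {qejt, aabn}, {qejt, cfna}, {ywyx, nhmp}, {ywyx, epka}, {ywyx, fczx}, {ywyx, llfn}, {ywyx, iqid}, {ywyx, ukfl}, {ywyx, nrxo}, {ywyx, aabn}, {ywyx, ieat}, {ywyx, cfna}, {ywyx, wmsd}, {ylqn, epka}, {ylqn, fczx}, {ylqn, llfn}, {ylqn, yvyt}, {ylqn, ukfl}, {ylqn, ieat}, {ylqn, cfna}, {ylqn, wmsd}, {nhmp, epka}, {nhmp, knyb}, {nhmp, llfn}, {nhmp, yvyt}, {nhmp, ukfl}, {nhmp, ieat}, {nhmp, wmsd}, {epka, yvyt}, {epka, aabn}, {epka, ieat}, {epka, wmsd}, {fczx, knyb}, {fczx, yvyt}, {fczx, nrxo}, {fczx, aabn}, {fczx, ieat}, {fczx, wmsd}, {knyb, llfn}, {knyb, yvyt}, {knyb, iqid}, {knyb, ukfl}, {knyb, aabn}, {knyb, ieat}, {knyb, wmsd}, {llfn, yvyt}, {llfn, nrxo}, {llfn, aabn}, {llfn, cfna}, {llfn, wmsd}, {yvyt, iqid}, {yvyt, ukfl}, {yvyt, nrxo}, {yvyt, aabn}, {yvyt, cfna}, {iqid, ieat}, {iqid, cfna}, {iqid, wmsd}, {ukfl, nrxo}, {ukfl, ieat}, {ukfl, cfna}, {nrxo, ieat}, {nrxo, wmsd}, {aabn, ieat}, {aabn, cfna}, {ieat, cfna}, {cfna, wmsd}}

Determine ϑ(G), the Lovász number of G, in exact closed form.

8

Vertex yvyt has 21 neighbors: ivtr, wnbf, qjny, qqup, flnp, pwjz, zrcn, qekt, slpf, uvjh, ylqn, nhmp, epka, fczx, knyb, llfn, iqid, ukfl, nrxo, aabn, cfna.
Vertex llfn has 21 neighbors: jahh, ivtr, qqup, fzev, yhvj, biyq, coer, gyng, qekt, uvjh, iqnw, kpql, ywyx, ylqn, nhmp, knyb, yvyt, nrxo, aabn, cfna, wmsd.
deg(coer) = 21; N(coer) = {ivtr, qfju, wnbf, qqup, elyy, flnp, pwjz, gyng, zrcn, qekt, slpf, uvjh, iqnw, kpql, ywyx, epka, fczx, knyb, llfn, ukfl, cfna}.
Vertex pwjz has 21 neighbors: jahh, qfju, qqup, fzev, yhvj, coer, gyng, uvjh, iqnw, kpql, qejt, nhmp, epka, fczx, yvyt, iqid, ukfl, nrxo, aabn, cfna, wmsd.
Every vertex has degree 21 (N=36); Kneser K(9,2) on C(9,2)=36 vertices.
spec(A) ≈ [21.0, 1.0, -6.0] (distinct, 3 d.p.).
With N=36: ϑ(G) = 36·(-1*(-6))/(21−(-6)) = 8.
≈ 8.00000 (to 5 d.p.).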